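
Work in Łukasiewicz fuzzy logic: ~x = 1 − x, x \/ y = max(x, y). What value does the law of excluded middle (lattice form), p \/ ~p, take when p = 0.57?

0.57

~p = 1 − 0.57 = 0.43
p \/ ~p = max(0.57, 0.43) = 0.57
(The value 0.57 < 1 shows this instance is not satisfied; not a Ł∞-tautology — its value is max(a, 1−a).)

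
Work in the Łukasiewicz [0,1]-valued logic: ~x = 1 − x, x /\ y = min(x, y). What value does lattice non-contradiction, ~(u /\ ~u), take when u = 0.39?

0.61

~u = 1 − 0.39 = 0.61
u /\ ~u = min(0.39, 0.61) = 0.39
~(u /\ ~u) = 1 − 0.39 = 0.61
(The value 0.61 < 1 shows this instance is not satisfied; not a Ł∞-tautology — its value is 1 − min(a, 1−a).)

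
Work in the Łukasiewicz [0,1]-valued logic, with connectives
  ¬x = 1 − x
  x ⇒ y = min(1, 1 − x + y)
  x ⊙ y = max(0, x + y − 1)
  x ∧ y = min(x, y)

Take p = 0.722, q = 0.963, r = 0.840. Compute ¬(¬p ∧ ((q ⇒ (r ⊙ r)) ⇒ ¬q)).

¬p = 1 − 0.722 = 0.278
r ⊙ r = max(0, 0.840 + 0.840 − 1) = max(0, 0.680) = 0.680
q ⇒ (r ⊙ r) = min(1, 1 − 0.963 + 0.680) = min(1, 0.717) = 0.717
¬q = 1 − 0.963 = 0.037
(q ⇒ (r ⊙ r)) ⇒ ¬q = min(1, 1 − 0.717 + 0.037) = min(1, 0.320) = 0.320
¬p ∧ ((q ⇒ (r ⊙ r)) ⇒ ¬q) = min(0.278, 0.320) = 0.278
¬(¬p ∧ ((q ⇒ (r ⊙ r)) ⇒ ¬q)) = 1 − 0.278 = 0.722

0.722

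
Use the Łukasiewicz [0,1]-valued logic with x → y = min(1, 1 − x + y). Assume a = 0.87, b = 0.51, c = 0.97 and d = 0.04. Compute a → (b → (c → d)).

0.69

c → d = min(1, 1 − 0.97 + 0.04) = min(1, 0.07) = 0.07
b → (c → d) = min(1, 1 − 0.51 + 0.07) = min(1, 0.56) = 0.56
a → (b → (c → d)) = min(1, 1 − 0.87 + 0.56) = min(1, 0.69) = 0.69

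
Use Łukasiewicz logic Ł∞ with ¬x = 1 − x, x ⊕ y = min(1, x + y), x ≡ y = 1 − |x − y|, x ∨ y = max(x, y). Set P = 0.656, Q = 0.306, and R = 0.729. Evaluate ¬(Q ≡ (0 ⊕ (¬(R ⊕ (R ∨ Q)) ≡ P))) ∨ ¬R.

R ∨ Q = max(0.729, 0.306) = 0.729
R ⊕ (R ∨ Q) = min(1, 0.729 + 0.729) = min(1, 1.458) = 1.000
¬(R ⊕ (R ∨ Q)) = 1 − 1.000 = 0.000
¬(R ⊕ (R ∨ Q)) ≡ P = 1 − |0.000 − 0.656| = 1 − 0.656 = 0.344
0 ⊕ (¬(R ⊕ (R ∨ Q)) ≡ P) = min(1, 0.000 + 0.344) = min(1, 0.344) = 0.344
Q ≡ (0 ⊕ (¬(R ⊕ (R ∨ Q)) ≡ P)) = 1 − |0.306 − 0.344| = 1 − 0.038 = 0.962
¬(Q ≡ (0 ⊕ (¬(R ⊕ (R ∨ Q)) ≡ P))) = 1 − 0.962 = 0.038
¬R = 1 − 0.729 = 0.271
¬(Q ≡ (0 ⊕ (¬(R ⊕ (R ∨ Q)) ≡ P))) ∨ ¬R = max(0.038, 0.271) = 0.271

0.271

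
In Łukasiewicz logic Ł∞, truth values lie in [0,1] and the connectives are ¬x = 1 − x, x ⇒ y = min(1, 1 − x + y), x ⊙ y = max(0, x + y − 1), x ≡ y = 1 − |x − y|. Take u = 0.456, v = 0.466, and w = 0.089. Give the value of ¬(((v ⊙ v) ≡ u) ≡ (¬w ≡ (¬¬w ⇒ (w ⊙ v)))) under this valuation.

0.456

v ⊙ v = max(0, 0.466 + 0.466 − 1) = max(0, -0.068) = 0.000
(v ⊙ v) ≡ u = 1 − |0.000 − 0.456| = 1 − 0.456 = 0.544
¬w = 1 − 0.089 = 0.911
¬¬w = 1 − 0.911 = 0.089
w ⊙ v = max(0, 0.089 + 0.466 − 1) = max(0, -0.445) = 0.000
¬¬w ⇒ (w ⊙ v) = min(1, 1 − 0.089 + 0.000) = min(1, 0.911) = 0.911
¬w ≡ (¬¬w ⇒ (w ⊙ v)) = 1 − |0.911 − 0.911| = 1 − 0.000 = 1.000
((v ⊙ v) ≡ u) ≡ (¬w ≡ (¬¬w ⇒ (w ⊙ v))) = 1 − |0.544 − 1.000| = 1 − 0.456 = 0.544
¬(((v ⊙ v) ≡ u) ≡ (¬w ≡ (¬¬w ⇒ (w ⊙ v)))) = 1 − 0.544 = 0.456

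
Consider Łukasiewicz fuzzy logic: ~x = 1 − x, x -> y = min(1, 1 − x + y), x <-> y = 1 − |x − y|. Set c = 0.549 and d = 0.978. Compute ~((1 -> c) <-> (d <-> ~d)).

1 -> c = min(1, 1 − 1.000 + 0.549) = min(1, 0.549) = 0.549
~d = 1 − 0.978 = 0.022
d <-> ~d = 1 − |0.978 − 0.022| = 1 − 0.956 = 0.044
(1 -> c) <-> (d <-> ~d) = 1 − |0.549 − 0.044| = 1 − 0.505 = 0.495
~((1 -> c) <-> (d <-> ~d)) = 1 − 0.495 = 0.505

0.505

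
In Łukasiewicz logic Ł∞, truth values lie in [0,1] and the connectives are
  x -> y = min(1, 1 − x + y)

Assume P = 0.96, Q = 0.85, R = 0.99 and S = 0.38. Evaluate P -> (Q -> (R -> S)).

0.58

R -> S = min(1, 1 − 0.99 + 0.38) = min(1, 0.39) = 0.39
Q -> (R -> S) = min(1, 1 − 0.85 + 0.39) = min(1, 0.54) = 0.54
P -> (Q -> (R -> S)) = min(1, 1 − 0.96 + 0.54) = min(1, 0.58) = 0.58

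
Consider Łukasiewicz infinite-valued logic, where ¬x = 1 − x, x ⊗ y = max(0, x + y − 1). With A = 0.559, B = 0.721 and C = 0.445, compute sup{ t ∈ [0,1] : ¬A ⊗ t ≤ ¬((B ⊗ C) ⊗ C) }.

1.000

¬A = 1 − 0.559 = 0.441
So the left factor is ¬A = 0.441.
B ⊗ C = max(0, 0.721 + 0.445 − 1) = max(0, 0.166) = 0.166
(B ⊗ C) ⊗ C = max(0, 0.166 + 0.445 − 1) = max(0, -0.389) = 0.000
¬((B ⊗ C) ⊗ C) = 1 − 0.000 = 1.000
So the right-hand bound is ¬((B ⊗ C) ⊗ C) = 1.000.
The residuum of the Łukasiewicz t-norm gives the supremum: min(1, 1 − 0.441 + 1.000).
1 − 0.441 + 1.000 = 1.559, so t = min(1, 1.559) = 1.000.
Check: 0.441 ⊗ 1.000 = max(0, 0.441) = 0.441 ≤ 1.000.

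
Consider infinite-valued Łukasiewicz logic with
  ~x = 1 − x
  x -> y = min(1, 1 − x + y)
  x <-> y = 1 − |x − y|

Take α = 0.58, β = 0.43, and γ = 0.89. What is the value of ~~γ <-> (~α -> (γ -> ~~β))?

~γ = 1 − 0.89 = 0.11
~~γ = 1 − 0.11 = 0.89
~α = 1 − 0.58 = 0.42
~β = 1 − 0.43 = 0.57
~~β = 1 − 0.57 = 0.43
γ -> ~~β = min(1, 1 − 0.89 + 0.43) = min(1, 0.54) = 0.54
~α -> (γ -> ~~β) = min(1, 1 − 0.42 + 0.54) = min(1, 1.12) = 1.00
~~γ <-> (~α -> (γ -> ~~β)) = 1 − |0.89 − 1.00| = 1 − 0.11 = 0.89

0.89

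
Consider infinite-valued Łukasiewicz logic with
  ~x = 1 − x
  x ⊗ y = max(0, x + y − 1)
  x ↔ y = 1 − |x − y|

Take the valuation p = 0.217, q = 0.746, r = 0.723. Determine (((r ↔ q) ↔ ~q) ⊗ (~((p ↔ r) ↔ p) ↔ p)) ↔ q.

r ↔ q = 1 − |0.723 − 0.746| = 1 − 0.023 = 0.977
~q = 1 − 0.746 = 0.254
(r ↔ q) ↔ ~q = 1 − |0.977 − 0.254| = 1 − 0.723 = 0.277
p ↔ r = 1 − |0.217 − 0.723| = 1 − 0.506 = 0.494
(p ↔ r) ↔ p = 1 − |0.494 − 0.217| = 1 − 0.277 = 0.723
~((p ↔ r) ↔ p) = 1 − 0.723 = 0.277
~((p ↔ r) ↔ p) ↔ p = 1 − |0.277 − 0.217| = 1 − 0.060 = 0.940
((r ↔ q) ↔ ~q) ⊗ (~((p ↔ r) ↔ p) ↔ p) = max(0, 0.277 + 0.940 − 1) = max(0, 0.217) = 0.217
(((r ↔ q) ↔ ~q) ⊗ (~((p ↔ r) ↔ p) ↔ p)) ↔ q = 1 − |0.217 − 0.746| = 1 − 0.529 = 0.471

0.471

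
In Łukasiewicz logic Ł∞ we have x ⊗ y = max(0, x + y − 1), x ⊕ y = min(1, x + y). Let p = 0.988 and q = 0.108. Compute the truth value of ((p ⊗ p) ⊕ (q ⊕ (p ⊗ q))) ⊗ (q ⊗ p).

0.096

p ⊗ p = max(0, 0.988 + 0.988 − 1) = max(0, 0.976) = 0.976
p ⊗ q = max(0, 0.988 + 0.108 − 1) = max(0, 0.096) = 0.096
q ⊕ (p ⊗ q) = min(1, 0.108 + 0.096) = min(1, 0.204) = 0.204
(p ⊗ p) ⊕ (q ⊕ (p ⊗ q)) = min(1, 0.976 + 0.204) = min(1, 1.180) = 1.000
q ⊗ p = max(0, 0.108 + 0.988 − 1) = max(0, 0.096) = 0.096
((p ⊗ p) ⊕ (q ⊕ (p ⊗ q))) ⊗ (q ⊗ p) = max(0, 1.000 + 0.096 − 1) = max(0, 0.096) = 0.096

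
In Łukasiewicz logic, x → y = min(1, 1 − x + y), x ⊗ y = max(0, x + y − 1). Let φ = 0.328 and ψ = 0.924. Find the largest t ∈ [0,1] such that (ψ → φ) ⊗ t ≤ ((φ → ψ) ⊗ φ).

0.924

ψ → φ = min(1, 1 − 0.924 + 0.328) = min(1, 0.404) = 0.404
So the left factor is ψ → φ = 0.404.
φ → ψ = min(1, 1 − 0.328 + 0.924) = min(1, 1.596) = 1.000
(φ → ψ) ⊗ φ = max(0, 1.000 + 0.328 − 1) = max(0, 0.328) = 0.328
So the right-hand bound is (φ → ψ) ⊗ φ = 0.328.
The residuum of the Łukasiewicz t-norm gives the supremum: min(1, 1 − 0.404 + 0.328).
1 − 0.404 + 0.328 = 0.924, so t = min(1, 0.924) = 0.924.
Check: 0.404 ⊗ 0.924 = max(0, 0.328) = 0.328 ≤ 0.328.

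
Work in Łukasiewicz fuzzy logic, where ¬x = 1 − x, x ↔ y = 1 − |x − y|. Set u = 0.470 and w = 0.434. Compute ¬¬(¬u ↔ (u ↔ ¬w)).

0.626

¬u = 1 − 0.470 = 0.530
¬w = 1 − 0.434 = 0.566
u ↔ ¬w = 1 − |0.470 − 0.566| = 1 − 0.096 = 0.904
¬u ↔ (u ↔ ¬w) = 1 − |0.530 − 0.904| = 1 − 0.374 = 0.626
¬(¬u ↔ (u ↔ ¬w)) = 1 − 0.626 = 0.374
¬¬(¬u ↔ (u ↔ ¬w)) = 1 − 0.374 = 0.626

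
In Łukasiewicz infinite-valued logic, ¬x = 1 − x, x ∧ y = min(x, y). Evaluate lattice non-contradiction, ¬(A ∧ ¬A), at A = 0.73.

¬A = 1 − 0.73 = 0.27
A ∧ ¬A = min(0.73, 0.27) = 0.27
¬(A ∧ ¬A) = 1 − 0.27 = 0.73
(The value 0.73 < 1 shows this instance is not satisfied; not a Ł∞-tautology — its value is 1 − min(a, 1−a).)

0.73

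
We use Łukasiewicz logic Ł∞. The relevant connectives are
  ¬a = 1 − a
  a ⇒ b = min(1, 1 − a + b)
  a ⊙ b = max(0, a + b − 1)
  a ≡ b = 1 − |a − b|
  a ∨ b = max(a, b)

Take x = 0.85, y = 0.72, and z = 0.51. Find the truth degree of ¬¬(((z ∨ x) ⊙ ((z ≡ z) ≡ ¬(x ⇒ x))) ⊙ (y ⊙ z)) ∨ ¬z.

0.49

z ∨ x = max(0.51, 0.85) = 0.85
z ≡ z = 1 − |0.51 − 0.51| = 1 − 0.00 = 1.00
x ⇒ x = min(1, 1 − 0.85 + 0.85) = min(1, 1.00) = 1.00
¬(x ⇒ x) = 1 − 1.00 = 0.00
(z ≡ z) ≡ ¬(x ⇒ x) = 1 − |1.00 − 0.00| = 1 − 1.00 = 0.00
(z ∨ x) ⊙ ((z ≡ z) ≡ ¬(x ⇒ x)) = max(0, 0.85 + 0.00 − 1) = max(0, -0.15) = 0.00
y ⊙ z = max(0, 0.72 + 0.51 − 1) = max(0, 0.23) = 0.23
((z ∨ x) ⊙ ((z ≡ z) ≡ ¬(x ⇒ x))) ⊙ (y ⊙ z) = max(0, 0.00 + 0.23 − 1) = max(0, -0.77) = 0.00
¬(((z ∨ x) ⊙ ((z ≡ z) ≡ ¬(x ⇒ x))) ⊙ (y ⊙ z)) = 1 − 0.00 = 1.00
¬¬(((z ∨ x) ⊙ ((z ≡ z) ≡ ¬(x ⇒ x))) ⊙ (y ⊙ z)) = 1 − 1.00 = 0.00
¬z = 1 − 0.51 = 0.49
¬¬(((z ∨ x) ⊙ ((z ≡ z) ≡ ¬(x ⇒ x))) ⊙ (y ⊙ z)) ∨ ¬z = max(0.00, 0.49) = 0.49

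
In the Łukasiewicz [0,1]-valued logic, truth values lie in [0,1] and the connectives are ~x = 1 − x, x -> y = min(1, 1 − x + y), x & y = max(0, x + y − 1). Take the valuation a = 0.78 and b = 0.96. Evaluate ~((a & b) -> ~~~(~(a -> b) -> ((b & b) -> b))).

a & b = max(0, 0.78 + 0.96 − 1) = max(0, 0.74) = 0.74
a -> b = min(1, 1 − 0.78 + 0.96) = min(1, 1.18) = 1.00
~(a -> b) = 1 − 1.00 = 0.00
b & b = max(0, 0.96 + 0.96 − 1) = max(0, 0.92) = 0.92
(b & b) -> b = min(1, 1 − 0.92 + 0.96) = min(1, 1.04) = 1.00
~(a -> b) -> ((b & b) -> b) = min(1, 1 − 0.00 + 1.00) = min(1, 2.00) = 1.00
~(~(a -> b) -> ((b & b) -> b)) = 1 − 1.00 = 0.00
~~(~(a -> b) -> ((b & b) -> b)) = 1 − 0.00 = 1.00
~~~(~(a -> b) -> ((b & b) -> b)) = 1 − 1.00 = 0.00
(a & b) -> ~~~(~(a -> b) -> ((b & b) -> b)) = min(1, 1 − 0.74 + 0.00) = min(1, 0.26) = 0.26
~((a & b) -> ~~~(~(a -> b) -> ((b & b) -> b))) = 1 − 0.26 = 0.74

0.74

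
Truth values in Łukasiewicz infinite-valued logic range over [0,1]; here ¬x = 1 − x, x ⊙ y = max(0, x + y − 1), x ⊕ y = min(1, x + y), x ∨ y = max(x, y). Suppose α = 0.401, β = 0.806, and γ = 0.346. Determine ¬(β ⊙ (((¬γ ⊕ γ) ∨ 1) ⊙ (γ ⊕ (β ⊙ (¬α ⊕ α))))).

¬γ = 1 − 0.346 = 0.654
¬γ ⊕ γ = min(1, 0.654 + 0.346) = min(1, 1.000) = 1.000
(¬γ ⊕ γ) ∨ 1 = max(1.000, 1.000) = 1.000
¬α = 1 − 0.401 = 0.599
¬α ⊕ α = min(1, 0.599 + 0.401) = min(1, 1.000) = 1.000
β ⊙ (¬α ⊕ α) = max(0, 0.806 + 1.000 − 1) = max(0, 0.806) = 0.806
γ ⊕ (β ⊙ (¬α ⊕ α)) = min(1, 0.346 + 0.806) = min(1, 1.152) = 1.000
((¬γ ⊕ γ) ∨ 1) ⊙ (γ ⊕ (β ⊙ (¬α ⊕ α))) = max(0, 1.000 + 1.000 − 1) = max(0, 1.000) = 1.000
β ⊙ (((¬γ ⊕ γ) ∨ 1) ⊙ (γ ⊕ (β ⊙ (¬α ⊕ α)))) = max(0, 0.806 + 1.000 − 1) = max(0, 0.806) = 0.806
¬(β ⊙ (((¬γ ⊕ γ) ∨ 1) ⊙ (γ ⊕ (β ⊙ (¬α ⊕ α))))) = 1 − 0.806 = 0.194

0.194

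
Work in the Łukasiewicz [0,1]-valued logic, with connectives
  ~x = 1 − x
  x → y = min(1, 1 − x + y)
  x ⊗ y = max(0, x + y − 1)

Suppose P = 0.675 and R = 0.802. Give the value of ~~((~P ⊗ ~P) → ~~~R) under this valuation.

1.000

~P = 1 − 0.675 = 0.325
~P ⊗ ~P = max(0, 0.325 + 0.325 − 1) = max(0, -0.350) = 0.000
~R = 1 − 0.802 = 0.198
~~R = 1 − 0.198 = 0.802
~~~R = 1 − 0.802 = 0.198
(~P ⊗ ~P) → ~~~R = min(1, 1 − 0.000 + 0.198) = min(1, 1.198) = 1.000
~((~P ⊗ ~P) → ~~~R) = 1 − 1.000 = 0.000
~~((~P ⊗ ~P) → ~~~R) = 1 − 0.000 = 1.000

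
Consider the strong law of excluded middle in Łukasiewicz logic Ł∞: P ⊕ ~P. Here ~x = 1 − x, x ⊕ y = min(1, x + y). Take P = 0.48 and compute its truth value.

~P = 1 − 0.48 = 0.52
P ⊕ ~P = min(1, 0.48 + 0.52) = min(1, 1.00) = 1.00
(As expected: always 1 in Ł∞ since a ⊕ (1−a) = 1.)

1.00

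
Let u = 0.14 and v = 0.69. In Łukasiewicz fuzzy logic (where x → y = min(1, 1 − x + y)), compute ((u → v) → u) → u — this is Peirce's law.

1.00

u → v = min(1, 1 − 0.14 + 0.69) = min(1, 1.55) = 1.00
(u → v) → u = min(1, 1 − 1.00 + 0.14) = min(1, 0.14) = 0.14
((u → v) → u) → u = min(1, 1 − 0.14 + 0.14) = min(1, 1.00) = 1.00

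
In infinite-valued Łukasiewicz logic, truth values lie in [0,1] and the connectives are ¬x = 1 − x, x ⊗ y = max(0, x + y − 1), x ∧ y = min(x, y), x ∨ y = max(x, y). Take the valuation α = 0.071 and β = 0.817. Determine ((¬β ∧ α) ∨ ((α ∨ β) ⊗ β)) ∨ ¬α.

¬β = 1 − 0.817 = 0.183
¬β ∧ α = min(0.183, 0.071) = 0.071
α ∨ β = max(0.071, 0.817) = 0.817
(α ∨ β) ⊗ β = max(0, 0.817 + 0.817 − 1) = max(0, 0.634) = 0.634
(¬β ∧ α) ∨ ((α ∨ β) ⊗ β) = max(0.071, 0.634) = 0.634
¬α = 1 − 0.071 = 0.929
((¬β ∧ α) ∨ ((α ∨ β) ⊗ β)) ∨ ¬α = max(0.634, 0.929) = 0.929

0.929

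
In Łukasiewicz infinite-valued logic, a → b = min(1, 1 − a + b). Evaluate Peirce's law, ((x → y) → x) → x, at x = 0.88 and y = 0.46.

x → y = min(1, 1 − 0.88 + 0.46) = min(1, 0.58) = 0.58
(x → y) → x = min(1, 1 − 0.58 + 0.88) = min(1, 1.30) = 1.00
((x → y) → x) → x = min(1, 1 − 1.00 + 0.88) = min(1, 0.88) = 0.88
(The value 0.88 < 1 shows this instance is not satisfied; not a Ł∞-tautology in general.)

0.88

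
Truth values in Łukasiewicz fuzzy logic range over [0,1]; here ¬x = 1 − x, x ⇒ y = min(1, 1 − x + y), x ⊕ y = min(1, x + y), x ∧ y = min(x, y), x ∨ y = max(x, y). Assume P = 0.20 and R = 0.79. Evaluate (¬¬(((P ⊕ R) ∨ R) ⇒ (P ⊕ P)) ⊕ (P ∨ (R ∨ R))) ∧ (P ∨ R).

0.79

P ⊕ R = min(1, 0.20 + 0.79) = min(1, 0.99) = 0.99
(P ⊕ R) ∨ R = max(0.99, 0.79) = 0.99
P ⊕ P = min(1, 0.20 + 0.20) = min(1, 0.40) = 0.40
((P ⊕ R) ∨ R) ⇒ (P ⊕ P) = min(1, 1 − 0.99 + 0.40) = min(1, 0.41) = 0.41
¬(((P ⊕ R) ∨ R) ⇒ (P ⊕ P)) = 1 − 0.41 = 0.59
¬¬(((P ⊕ R) ∨ R) ⇒ (P ⊕ P)) = 1 − 0.59 = 0.41
R ∨ R = max(0.79, 0.79) = 0.79
P ∨ (R ∨ R) = max(0.20, 0.79) = 0.79
¬¬(((P ⊕ R) ∨ R) ⇒ (P ⊕ P)) ⊕ (P ∨ (R ∨ R)) = min(1, 0.41 + 0.79) = min(1, 1.20) = 1.00
P ∨ R = max(0.20, 0.79) = 0.79
(¬¬(((P ⊕ R) ∨ R) ⇒ (P ⊕ P)) ⊕ (P ∨ (R ∨ R))) ∧ (P ∨ R) = min(1.00, 0.79) = 0.79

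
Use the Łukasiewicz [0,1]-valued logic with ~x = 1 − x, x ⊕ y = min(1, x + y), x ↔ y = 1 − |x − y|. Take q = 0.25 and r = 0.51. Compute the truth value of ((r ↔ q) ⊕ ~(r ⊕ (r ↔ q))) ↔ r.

0.77

r ↔ q = 1 − |0.51 − 0.25| = 1 − 0.26 = 0.74
r ⊕ (r ↔ q) = min(1, 0.51 + 0.74) = min(1, 1.25) = 1.00
~(r ⊕ (r ↔ q)) = 1 − 1.00 = 0.00
(r ↔ q) ⊕ ~(r ⊕ (r ↔ q)) = min(1, 0.74 + 0.00) = min(1, 0.74) = 0.74
((r ↔ q) ⊕ ~(r ⊕ (r ↔ q))) ↔ r = 1 − |0.74 − 0.51| = 1 − 0.23 = 0.77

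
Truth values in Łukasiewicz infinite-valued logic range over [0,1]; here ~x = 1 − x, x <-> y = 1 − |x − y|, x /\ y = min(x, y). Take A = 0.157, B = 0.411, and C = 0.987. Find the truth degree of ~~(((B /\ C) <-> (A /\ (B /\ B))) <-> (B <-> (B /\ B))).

B /\ C = min(0.411, 0.987) = 0.411
B /\ B = min(0.411, 0.411) = 0.411
A /\ (B /\ B) = min(0.157, 0.411) = 0.157
(B /\ C) <-> (A /\ (B /\ B)) = 1 − |0.411 − 0.157| = 1 − 0.254 = 0.746
B <-> (B /\ B) = 1 − |0.411 − 0.411| = 1 − 0.000 = 1.000
((B /\ C) <-> (A /\ (B /\ B))) <-> (B <-> (B /\ B)) = 1 − |0.746 − 1.000| = 1 − 0.254 = 0.746
~(((B /\ C) <-> (A /\ (B /\ B))) <-> (B <-> (B /\ B))) = 1 − 0.746 = 0.254
~~(((B /\ C) <-> (A /\ (B /\ B))) <-> (B <-> (B /\ B))) = 1 − 0.254 = 0.746

0.746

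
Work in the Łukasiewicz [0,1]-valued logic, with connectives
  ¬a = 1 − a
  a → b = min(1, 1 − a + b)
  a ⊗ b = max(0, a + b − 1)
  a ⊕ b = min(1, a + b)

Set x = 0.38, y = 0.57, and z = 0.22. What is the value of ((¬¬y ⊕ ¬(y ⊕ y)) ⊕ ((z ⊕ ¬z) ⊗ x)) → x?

¬y = 1 − 0.57 = 0.43
¬¬y = 1 − 0.43 = 0.57
y ⊕ y = min(1, 0.57 + 0.57) = min(1, 1.14) = 1.00
¬(y ⊕ y) = 1 − 1.00 = 0.00
¬¬y ⊕ ¬(y ⊕ y) = min(1, 0.57 + 0.00) = min(1, 0.57) = 0.57
¬z = 1 − 0.22 = 0.78
z ⊕ ¬z = min(1, 0.22 + 0.78) = min(1, 1.00) = 1.00
(z ⊕ ¬z) ⊗ x = max(0, 1.00 + 0.38 − 1) = max(0, 0.38) = 0.38
(¬¬y ⊕ ¬(y ⊕ y)) ⊕ ((z ⊕ ¬z) ⊗ x) = min(1, 0.57 + 0.38) = min(1, 0.95) = 0.95
((¬¬y ⊕ ¬(y ⊕ y)) ⊕ ((z ⊕ ¬z) ⊗ x)) → x = min(1, 1 − 0.95 + 0.38) = min(1, 0.43) = 0.43

0.43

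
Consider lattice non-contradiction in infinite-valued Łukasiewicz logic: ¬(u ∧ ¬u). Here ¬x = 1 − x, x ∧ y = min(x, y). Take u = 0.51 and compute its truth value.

¬u = 1 − 0.51 = 0.49
u ∧ ¬u = min(0.51, 0.49) = 0.49
¬(u ∧ ¬u) = 1 − 0.49 = 0.51
(The value 0.51 < 1 shows this instance is not satisfied; not a Ł∞-tautology — its value is 1 − min(a, 1−a).)

0.51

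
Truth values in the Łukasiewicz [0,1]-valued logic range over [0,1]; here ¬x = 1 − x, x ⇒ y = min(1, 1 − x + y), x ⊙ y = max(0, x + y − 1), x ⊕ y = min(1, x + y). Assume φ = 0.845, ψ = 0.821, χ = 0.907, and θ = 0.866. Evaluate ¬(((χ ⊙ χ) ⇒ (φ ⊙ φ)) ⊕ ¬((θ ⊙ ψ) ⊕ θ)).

0.124

χ ⊙ χ = max(0, 0.907 + 0.907 − 1) = max(0, 0.814) = 0.814
φ ⊙ φ = max(0, 0.845 + 0.845 − 1) = max(0, 0.690) = 0.690
(χ ⊙ χ) ⇒ (φ ⊙ φ) = min(1, 1 − 0.814 + 0.690) = min(1, 0.876) = 0.876
θ ⊙ ψ = max(0, 0.866 + 0.821 − 1) = max(0, 0.687) = 0.687
(θ ⊙ ψ) ⊕ θ = min(1, 0.687 + 0.866) = min(1, 1.553) = 1.000
¬((θ ⊙ ψ) ⊕ θ) = 1 − 1.000 = 0.000
((χ ⊙ χ) ⇒ (φ ⊙ φ)) ⊕ ¬((θ ⊙ ψ) ⊕ θ) = min(1, 0.876 + 0.000) = min(1, 0.876) = 0.876
¬(((χ ⊙ χ) ⇒ (φ ⊙ φ)) ⊕ ¬((θ ⊙ ψ) ⊕ θ)) = 1 − 0.876 = 0.124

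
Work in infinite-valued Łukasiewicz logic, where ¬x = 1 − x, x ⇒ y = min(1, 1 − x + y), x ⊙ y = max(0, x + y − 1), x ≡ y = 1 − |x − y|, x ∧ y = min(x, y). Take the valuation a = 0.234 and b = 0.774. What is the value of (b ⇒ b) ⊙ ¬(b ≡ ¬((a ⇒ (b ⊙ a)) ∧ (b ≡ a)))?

b ⇒ b = min(1, 1 − 0.774 + 0.774) = min(1, 1.000) = 1.000
b ⊙ a = max(0, 0.774 + 0.234 − 1) = max(0, 0.008) = 0.008
a ⇒ (b ⊙ a) = min(1, 1 − 0.234 + 0.008) = min(1, 0.774) = 0.774
b ≡ a = 1 − |0.774 − 0.234| = 1 − 0.540 = 0.460
(a ⇒ (b ⊙ a)) ∧ (b ≡ a) = min(0.774, 0.460) = 0.460
¬((a ⇒ (b ⊙ a)) ∧ (b ≡ a)) = 1 − 0.460 = 0.540
b ≡ ¬((a ⇒ (b ⊙ a)) ∧ (b ≡ a)) = 1 − |0.774 − 0.540| = 1 − 0.234 = 0.766
¬(b ≡ ¬((a ⇒ (b ⊙ a)) ∧ (b ≡ a))) = 1 − 0.766 = 0.234
(b ⇒ b) ⊙ ¬(b ≡ ¬((a ⇒ (b ⊙ a)) ∧ (b ≡ a))) = max(0, 1.000 + 0.234 − 1) = max(0, 0.234) = 0.234

0.234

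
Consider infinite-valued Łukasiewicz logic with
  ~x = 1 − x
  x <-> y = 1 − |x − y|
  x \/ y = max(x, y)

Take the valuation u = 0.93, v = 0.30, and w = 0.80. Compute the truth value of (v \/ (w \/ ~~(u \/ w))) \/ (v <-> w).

u \/ w = max(0.93, 0.80) = 0.93
~(u \/ w) = 1 − 0.93 = 0.07
~~(u \/ w) = 1 − 0.07 = 0.93
w \/ ~~(u \/ w) = max(0.80, 0.93) = 0.93
v \/ (w \/ ~~(u \/ w)) = max(0.30, 0.93) = 0.93
v <-> w = 1 − |0.30 − 0.80| = 1 − 0.50 = 0.50
(v \/ (w \/ ~~(u \/ w))) \/ (v <-> w) = max(0.93, 0.50) = 0.93

0.93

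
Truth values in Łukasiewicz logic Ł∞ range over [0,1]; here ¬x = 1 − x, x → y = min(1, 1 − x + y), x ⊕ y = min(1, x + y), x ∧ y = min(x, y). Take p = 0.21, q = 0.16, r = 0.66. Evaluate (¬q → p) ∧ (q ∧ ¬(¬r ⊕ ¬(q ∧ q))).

0.00

¬q = 1 − 0.16 = 0.84
¬q → p = min(1, 1 − 0.84 + 0.21) = min(1, 0.37) = 0.37
¬r = 1 − 0.66 = 0.34
q ∧ q = min(0.16, 0.16) = 0.16
¬(q ∧ q) = 1 − 0.16 = 0.84
¬r ⊕ ¬(q ∧ q) = min(1, 0.34 + 0.84) = min(1, 1.18) = 1.00
¬(¬r ⊕ ¬(q ∧ q)) = 1 − 1.00 = 0.00
q ∧ ¬(¬r ⊕ ¬(q ∧ q)) = min(0.16, 0.00) = 0.00
(¬q → p) ∧ (q ∧ ¬(¬r ⊕ ¬(q ∧ q))) = min(0.37, 0.00) = 0.00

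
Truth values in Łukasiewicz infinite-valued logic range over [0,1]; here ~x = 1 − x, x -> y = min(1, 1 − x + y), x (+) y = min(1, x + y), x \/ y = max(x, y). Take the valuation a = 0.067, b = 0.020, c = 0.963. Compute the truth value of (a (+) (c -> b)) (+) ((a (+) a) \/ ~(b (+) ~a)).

0.258

c -> b = min(1, 1 − 0.963 + 0.020) = min(1, 0.057) = 0.057
a (+) (c -> b) = min(1, 0.067 + 0.057) = min(1, 0.124) = 0.124
a (+) a = min(1, 0.067 + 0.067) = min(1, 0.134) = 0.134
~a = 1 − 0.067 = 0.933
b (+) ~a = min(1, 0.020 + 0.933) = min(1, 0.953) = 0.953
~(b (+) ~a) = 1 − 0.953 = 0.047
(a (+) a) \/ ~(b (+) ~a) = max(0.134, 0.047) = 0.134
(a (+) (c -> b)) (+) ((a (+) a) \/ ~(b (+) ~a)) = min(1, 0.124 + 0.134) = min(1, 0.258) = 0.258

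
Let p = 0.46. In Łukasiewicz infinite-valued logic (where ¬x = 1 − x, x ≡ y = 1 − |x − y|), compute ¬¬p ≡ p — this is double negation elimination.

¬p = 1 − 0.46 = 0.54
¬¬p = 1 − 0.54 = 0.46
¬¬p ≡ p = 1 − |0.46 − 0.46| = 1 − 0.00 = 1.00
(As expected: always 1 in Ł∞ since negation is involutive.)

1.00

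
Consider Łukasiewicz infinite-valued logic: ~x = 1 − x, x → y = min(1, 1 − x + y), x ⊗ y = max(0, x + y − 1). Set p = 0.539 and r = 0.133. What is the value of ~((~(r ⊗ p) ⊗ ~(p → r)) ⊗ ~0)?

0.594

r ⊗ p = max(0, 0.133 + 0.539 − 1) = max(0, -0.328) = 0.000
~(r ⊗ p) = 1 − 0.000 = 1.000
p → r = min(1, 1 − 0.539 + 0.133) = min(1, 0.594) = 0.594
~(p → r) = 1 − 0.594 = 0.406
~(r ⊗ p) ⊗ ~(p → r) = max(0, 1.000 + 0.406 − 1) = max(0, 0.406) = 0.406
~0 = 1 − 0.000 = 1.000
(~(r ⊗ p) ⊗ ~(p → r)) ⊗ ~0 = max(0, 0.406 + 1.000 − 1) = max(0, 0.406) = 0.406
~((~(r ⊗ p) ⊗ ~(p → r)) ⊗ ~0) = 1 − 0.406 = 0.594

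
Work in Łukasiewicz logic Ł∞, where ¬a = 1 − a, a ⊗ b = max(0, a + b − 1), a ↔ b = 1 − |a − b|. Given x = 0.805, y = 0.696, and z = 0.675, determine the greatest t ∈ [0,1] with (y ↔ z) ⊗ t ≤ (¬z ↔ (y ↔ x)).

0.455

y ↔ z = 1 − |0.696 − 0.675| = 1 − 0.021 = 0.979
So the left factor is y ↔ z = 0.979.
¬z = 1 − 0.675 = 0.325
y ↔ x = 1 − |0.696 − 0.805| = 1 − 0.109 = 0.891
¬z ↔ (y ↔ x) = 1 − |0.325 − 0.891| = 1 − 0.566 = 0.434
So the right-hand bound is ¬z ↔ (y ↔ x) = 0.434.
The residuum of the Łukasiewicz t-norm gives the supremum: min(1, 1 − 0.979 + 0.434).
1 − 0.979 + 0.434 = 0.455, so t = min(1, 0.455) = 0.455.
Check: 0.979 ⊗ 0.455 = max(0, 0.434) = 0.434 ≤ 0.434.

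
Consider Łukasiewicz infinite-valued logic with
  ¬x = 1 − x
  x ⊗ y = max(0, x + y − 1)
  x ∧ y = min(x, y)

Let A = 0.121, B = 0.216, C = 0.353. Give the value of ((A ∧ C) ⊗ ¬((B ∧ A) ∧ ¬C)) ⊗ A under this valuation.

0.000

A ∧ C = min(0.121, 0.353) = 0.121
B ∧ A = min(0.216, 0.121) = 0.121
¬C = 1 − 0.353 = 0.647
(B ∧ A) ∧ ¬C = min(0.121, 0.647) = 0.121
¬((B ∧ A) ∧ ¬C) = 1 − 0.121 = 0.879
(A ∧ C) ⊗ ¬((B ∧ A) ∧ ¬C) = max(0, 0.121 + 0.879 − 1) = max(0, 0.000) = 0.000
((A ∧ C) ⊗ ¬((B ∧ A) ∧ ¬C)) ⊗ A = max(0, 0.000 + 0.121 − 1) = max(0, -0.879) = 0.000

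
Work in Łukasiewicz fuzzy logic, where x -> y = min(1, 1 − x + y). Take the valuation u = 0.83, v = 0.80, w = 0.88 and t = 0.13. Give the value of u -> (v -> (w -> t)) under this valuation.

w -> t = min(1, 1 − 0.88 + 0.13) = min(1, 0.25) = 0.25
v -> (w -> t) = min(1, 1 − 0.80 + 0.25) = min(1, 0.45) = 0.45
u -> (v -> (w -> t)) = min(1, 1 − 0.83 + 0.45) = min(1, 0.62) = 0.62

0.62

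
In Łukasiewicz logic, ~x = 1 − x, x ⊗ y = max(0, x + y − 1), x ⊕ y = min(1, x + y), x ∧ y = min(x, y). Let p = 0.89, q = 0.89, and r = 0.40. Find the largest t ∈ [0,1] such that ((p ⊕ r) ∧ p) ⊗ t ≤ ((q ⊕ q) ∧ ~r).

0.71

p ⊕ r = min(1, 0.89 + 0.40) = min(1, 1.29) = 1.00
(p ⊕ r) ∧ p = min(1.00, 0.89) = 0.89
So the left factor is (p ⊕ r) ∧ p = 0.89.
q ⊕ q = min(1, 0.89 + 0.89) = min(1, 1.78) = 1.00
~r = 1 − 0.40 = 0.60
(q ⊕ q) ∧ ~r = min(1.00, 0.60) = 0.60
So the right-hand bound is (q ⊕ q) ∧ ~r = 0.60.
The residuum of the Łukasiewicz t-norm gives the supremum: min(1, 1 − 0.89 + 0.60).
1 − 0.89 + 0.60 = 0.71, so t = min(1, 0.71) = 0.71.
Check: 0.89 ⊗ 0.71 = max(0, 0.60) = 0.60 ≤ 0.60.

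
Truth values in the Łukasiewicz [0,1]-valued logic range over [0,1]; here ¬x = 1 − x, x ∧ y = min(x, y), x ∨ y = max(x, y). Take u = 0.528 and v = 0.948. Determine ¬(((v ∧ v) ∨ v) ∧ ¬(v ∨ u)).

0.948

v ∧ v = min(0.948, 0.948) = 0.948
(v ∧ v) ∨ v = max(0.948, 0.948) = 0.948
v ∨ u = max(0.948, 0.528) = 0.948
¬(v ∨ u) = 1 − 0.948 = 0.052
((v ∧ v) ∨ v) ∧ ¬(v ∨ u) = min(0.948, 0.052) = 0.052
¬(((v ∧ v) ∨ v) ∧ ¬(v ∨ u)) = 1 − 0.052 = 0.948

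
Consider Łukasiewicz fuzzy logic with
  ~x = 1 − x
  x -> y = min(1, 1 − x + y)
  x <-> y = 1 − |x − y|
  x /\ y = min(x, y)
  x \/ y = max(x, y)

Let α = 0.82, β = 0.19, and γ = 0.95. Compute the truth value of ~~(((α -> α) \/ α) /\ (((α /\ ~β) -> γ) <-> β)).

α -> α = min(1, 1 − 0.82 + 0.82) = min(1, 1.00) = 1.00
(α -> α) \/ α = max(1.00, 0.82) = 1.00
~β = 1 − 0.19 = 0.81
α /\ ~β = min(0.82, 0.81) = 0.81
(α /\ ~β) -> γ = min(1, 1 − 0.81 + 0.95) = min(1, 1.14) = 1.00
((α /\ ~β) -> γ) <-> β = 1 − |1.00 − 0.19| = 1 − 0.81 = 0.19
((α -> α) \/ α) /\ (((α /\ ~β) -> γ) <-> β) = min(1.00, 0.19) = 0.19
~(((α -> α) \/ α) /\ (((α /\ ~β) -> γ) <-> β)) = 1 − 0.19 = 0.81
~~(((α -> α) \/ α) /\ (((α /\ ~β) -> γ) <-> β)) = 1 − 0.81 = 0.19

0.19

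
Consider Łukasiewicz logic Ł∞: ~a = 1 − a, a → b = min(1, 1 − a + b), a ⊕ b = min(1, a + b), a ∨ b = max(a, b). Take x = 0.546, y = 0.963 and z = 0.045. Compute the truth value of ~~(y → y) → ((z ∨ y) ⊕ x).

y → y = min(1, 1 − 0.963 + 0.963) = min(1, 1.000) = 1.000
~(y → y) = 1 − 1.000 = 0.000
~~(y → y) = 1 − 0.000 = 1.000
z ∨ y = max(0.045, 0.963) = 0.963
(z ∨ y) ⊕ x = min(1, 0.963 + 0.546) = min(1, 1.509) = 1.000
~~(y → y) → ((z ∨ y) ⊕ x) = min(1, 1 − 1.000 + 1.000) = min(1, 1.000) = 1.000

1.000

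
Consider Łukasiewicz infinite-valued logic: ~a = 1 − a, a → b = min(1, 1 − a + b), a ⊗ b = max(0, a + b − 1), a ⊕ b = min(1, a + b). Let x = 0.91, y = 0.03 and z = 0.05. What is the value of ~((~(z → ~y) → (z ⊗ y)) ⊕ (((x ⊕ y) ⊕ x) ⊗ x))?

~y = 1 − 0.03 = 0.97
z → ~y = min(1, 1 − 0.05 + 0.97) = min(1, 1.92) = 1.00
~(z → ~y) = 1 − 1.00 = 0.00
z ⊗ y = max(0, 0.05 + 0.03 − 1) = max(0, -0.92) = 0.00
~(z → ~y) → (z ⊗ y) = min(1, 1 − 0.00 + 0.00) = min(1, 1.00) = 1.00
x ⊕ y = min(1, 0.91 + 0.03) = min(1, 0.94) = 0.94
(x ⊕ y) ⊕ x = min(1, 0.94 + 0.91) = min(1, 1.85) = 1.00
((x ⊕ y) ⊕ x) ⊗ x = max(0, 1.00 + 0.91 − 1) = max(0, 0.91) = 0.91
(~(z → ~y) → (z ⊗ y)) ⊕ (((x ⊕ y) ⊕ x) ⊗ x) = min(1, 1.00 + 0.91) = min(1, 1.91) = 1.00
~((~(z → ~y) → (z ⊗ y)) ⊕ (((x ⊕ y) ⊕ x) ⊗ x)) = 1 − 1.00 = 0.00

0.00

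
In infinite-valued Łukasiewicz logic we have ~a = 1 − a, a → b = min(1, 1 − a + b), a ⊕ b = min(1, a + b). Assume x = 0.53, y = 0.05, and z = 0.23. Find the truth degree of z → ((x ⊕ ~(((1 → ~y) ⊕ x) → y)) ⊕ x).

1.00

~y = 1 − 0.05 = 0.95
1 → ~y = min(1, 1 − 1.00 + 0.95) = min(1, 0.95) = 0.95
(1 → ~y) ⊕ x = min(1, 0.95 + 0.53) = min(1, 1.48) = 1.00
((1 → ~y) ⊕ x) → y = min(1, 1 − 1.00 + 0.05) = min(1, 0.05) = 0.05
~(((1 → ~y) ⊕ x) → y) = 1 − 0.05 = 0.95
x ⊕ ~(((1 → ~y) ⊕ x) → y) = min(1, 0.53 + 0.95) = min(1, 1.48) = 1.00
(x ⊕ ~(((1 → ~y) ⊕ x) → y)) ⊕ x = min(1, 1.00 + 0.53) = min(1, 1.53) = 1.00
z → ((x ⊕ ~(((1 → ~y) ⊕ x) → y)) ⊕ x) = min(1, 1 − 0.23 + 1.00) = min(1, 1.77) = 1.00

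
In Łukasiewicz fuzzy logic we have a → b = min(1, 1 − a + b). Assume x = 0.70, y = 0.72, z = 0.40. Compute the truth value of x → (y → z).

0.98

y → z = min(1, 1 − 0.72 + 0.40) = min(1, 0.68) = 0.68
x → (y → z) = min(1, 1 − 0.70 + 0.68) = min(1, 0.98) = 0.98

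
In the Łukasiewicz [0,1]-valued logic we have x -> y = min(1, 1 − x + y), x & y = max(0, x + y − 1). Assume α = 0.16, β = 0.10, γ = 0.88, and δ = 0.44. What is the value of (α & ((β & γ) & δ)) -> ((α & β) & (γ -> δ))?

β & γ = max(0, 0.10 + 0.88 − 1) = max(0, -0.02) = 0.00
(β & γ) & δ = max(0, 0.00 + 0.44 − 1) = max(0, -0.56) = 0.00
α & ((β & γ) & δ) = max(0, 0.16 + 0.00 − 1) = max(0, -0.84) = 0.00
α & β = max(0, 0.16 + 0.10 − 1) = max(0, -0.74) = 0.00
γ -> δ = min(1, 1 − 0.88 + 0.44) = min(1, 0.56) = 0.56
(α & β) & (γ -> δ) = max(0, 0.00 + 0.56 − 1) = max(0, -0.44) = 0.00
(α & ((β & γ) & δ)) -> ((α & β) & (γ -> δ)) = min(1, 1 − 0.00 + 0.00) = min(1, 1.00) = 1.00

1.00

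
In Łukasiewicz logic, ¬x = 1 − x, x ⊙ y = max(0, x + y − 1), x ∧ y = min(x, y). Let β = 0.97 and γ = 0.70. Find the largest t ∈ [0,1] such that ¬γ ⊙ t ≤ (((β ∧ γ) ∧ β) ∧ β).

¬γ = 1 − 0.70 = 0.30
So the left factor is ¬γ = 0.30.
β ∧ γ = min(0.97, 0.70) = 0.70
(β ∧ γ) ∧ β = min(0.70, 0.97) = 0.70
((β ∧ γ) ∧ β) ∧ β = min(0.70, 0.97) = 0.70
So the right-hand bound is ((β ∧ γ) ∧ β) ∧ β = 0.70.
The residuum of the Łukasiewicz t-norm gives the supremum: min(1, 1 − 0.30 + 0.70).
1 − 0.30 + 0.70 = 1.40, so t = min(1, 1.40) = 1.00.
Check: 0.30 ⊙ 1.00 = max(0, 0.30) = 0.30 ≤ 0.70.

1.00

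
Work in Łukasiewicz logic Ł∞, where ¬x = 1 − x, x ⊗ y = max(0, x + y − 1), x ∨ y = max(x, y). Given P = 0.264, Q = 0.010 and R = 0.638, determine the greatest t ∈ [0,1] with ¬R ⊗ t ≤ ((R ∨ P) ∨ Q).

¬R = 1 − 0.638 = 0.362
So the left factor is ¬R = 0.362.
R ∨ P = max(0.638, 0.264) = 0.638
(R ∨ P) ∨ Q = max(0.638, 0.010) = 0.638
So the right-hand bound is (R ∨ P) ∨ Q = 0.638.
The residuum of the Łukasiewicz t-norm gives the supremum: min(1, 1 − 0.362 + 0.638).
1 − 0.362 + 0.638 = 1.276, so t = min(1, 1.276) = 1.000.
Check: 0.362 ⊗ 1.000 = max(0, 0.362) = 0.362 ≤ 0.638.

1.000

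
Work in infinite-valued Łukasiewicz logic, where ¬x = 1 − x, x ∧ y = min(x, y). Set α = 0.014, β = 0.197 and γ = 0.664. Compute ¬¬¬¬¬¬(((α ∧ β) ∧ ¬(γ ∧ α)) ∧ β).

0.014

α ∧ β = min(0.014, 0.197) = 0.014
γ ∧ α = min(0.664, 0.014) = 0.014
¬(γ ∧ α) = 1 − 0.014 = 0.986
(α ∧ β) ∧ ¬(γ ∧ α) = min(0.014, 0.986) = 0.014
((α ∧ β) ∧ ¬(γ ∧ α)) ∧ β = min(0.014, 0.197) = 0.014
¬(((α ∧ β) ∧ ¬(γ ∧ α)) ∧ β) = 1 − 0.014 = 0.986
¬¬(((α ∧ β) ∧ ¬(γ ∧ α)) ∧ β) = 1 − 0.986 = 0.014
¬¬¬(((α ∧ β) ∧ ¬(γ ∧ α)) ∧ β) = 1 − 0.014 = 0.986
¬¬¬¬(((α ∧ β) ∧ ¬(γ ∧ α)) ∧ β) = 1 − 0.986 = 0.014
¬¬¬¬¬(((α ∧ β) ∧ ¬(γ ∧ α)) ∧ β) = 1 − 0.014 = 0.986
¬¬¬¬¬¬(((α ∧ β) ∧ ¬(γ ∧ α)) ∧ β) = 1 − 0.986 = 0.014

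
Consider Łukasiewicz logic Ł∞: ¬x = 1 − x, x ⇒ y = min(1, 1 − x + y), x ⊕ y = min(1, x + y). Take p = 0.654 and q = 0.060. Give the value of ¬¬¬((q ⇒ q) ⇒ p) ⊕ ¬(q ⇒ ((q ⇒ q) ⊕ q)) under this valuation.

q ⇒ q = min(1, 1 − 0.060 + 0.060) = min(1, 1.000) = 1.000
(q ⇒ q) ⇒ p = min(1, 1 − 1.000 + 0.654) = min(1, 0.654) = 0.654
¬((q ⇒ q) ⇒ p) = 1 − 0.654 = 0.346
¬¬((q ⇒ q) ⇒ p) = 1 − 0.346 = 0.654
¬¬¬((q ⇒ q) ⇒ p) = 1 − 0.654 = 0.346
(q ⇒ q) ⊕ q = min(1, 1.000 + 0.060) = min(1, 1.060) = 1.000
q ⇒ ((q ⇒ q) ⊕ q) = min(1, 1 − 0.060 + 1.000) = min(1, 1.940) = 1.000
¬(q ⇒ ((q ⇒ q) ⊕ q)) = 1 − 1.000 = 0.000
¬¬¬((q ⇒ q) ⇒ p) ⊕ ¬(q ⇒ ((q ⇒ q) ⊕ q)) = min(1, 0.346 + 0.000) = min(1, 0.346) = 0.346

0.346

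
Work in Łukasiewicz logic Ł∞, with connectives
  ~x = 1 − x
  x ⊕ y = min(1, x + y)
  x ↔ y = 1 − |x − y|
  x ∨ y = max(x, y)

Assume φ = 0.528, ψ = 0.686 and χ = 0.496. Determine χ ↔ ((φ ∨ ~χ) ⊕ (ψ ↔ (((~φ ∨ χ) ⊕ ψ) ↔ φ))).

~χ = 1 − 0.496 = 0.504
φ ∨ ~χ = max(0.528, 0.504) = 0.528
~φ = 1 − 0.528 = 0.472
~φ ∨ χ = max(0.472, 0.496) = 0.496
(~φ ∨ χ) ⊕ ψ = min(1, 0.496 + 0.686) = min(1, 1.182) = 1.000
((~φ ∨ χ) ⊕ ψ) ↔ φ = 1 − |1.000 − 0.528| = 1 − 0.472 = 0.528
ψ ↔ (((~φ ∨ χ) ⊕ ψ) ↔ φ) = 1 − |0.686 − 0.528| = 1 − 0.158 = 0.842
(φ ∨ ~χ) ⊕ (ψ ↔ (((~φ ∨ χ) ⊕ ψ) ↔ φ)) = min(1, 0.528 + 0.842) = min(1, 1.370) = 1.000
χ ↔ ((φ ∨ ~χ) ⊕ (ψ ↔ (((~φ ∨ χ) ⊕ ψ) ↔ φ))) = 1 − |0.496 − 1.000| = 1 − 0.504 = 0.496

0.496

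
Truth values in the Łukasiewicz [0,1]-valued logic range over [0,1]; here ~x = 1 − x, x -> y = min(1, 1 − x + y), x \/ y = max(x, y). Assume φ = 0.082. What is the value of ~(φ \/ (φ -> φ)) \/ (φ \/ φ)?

0.082

φ -> φ = min(1, 1 − 0.082 + 0.082) = min(1, 1.000) = 1.000
φ \/ (φ -> φ) = max(0.082, 1.000) = 1.000
~(φ \/ (φ -> φ)) = 1 − 1.000 = 0.000
φ \/ φ = max(0.082, 0.082) = 0.082
~(φ \/ (φ -> φ)) \/ (φ \/ φ) = max(0.000, 0.082) = 0.082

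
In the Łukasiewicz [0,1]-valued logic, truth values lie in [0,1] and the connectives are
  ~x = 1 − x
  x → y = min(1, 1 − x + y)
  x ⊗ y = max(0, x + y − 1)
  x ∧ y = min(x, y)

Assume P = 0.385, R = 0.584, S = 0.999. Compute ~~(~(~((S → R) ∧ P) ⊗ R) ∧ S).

S → R = min(1, 1 − 0.999 + 0.584) = min(1, 0.585) = 0.585
(S → R) ∧ P = min(0.585, 0.385) = 0.385
~((S → R) ∧ P) = 1 − 0.385 = 0.615
~((S → R) ∧ P) ⊗ R = max(0, 0.615 + 0.584 − 1) = max(0, 0.199) = 0.199
~(~((S → R) ∧ P) ⊗ R) = 1 − 0.199 = 0.801
~(~((S → R) ∧ P) ⊗ R) ∧ S = min(0.801, 0.999) = 0.801
~(~(~((S → R) ∧ P) ⊗ R) ∧ S) = 1 − 0.801 = 0.199
~~(~(~((S → R) ∧ P) ⊗ R) ∧ S) = 1 − 0.199 = 0.801

0.801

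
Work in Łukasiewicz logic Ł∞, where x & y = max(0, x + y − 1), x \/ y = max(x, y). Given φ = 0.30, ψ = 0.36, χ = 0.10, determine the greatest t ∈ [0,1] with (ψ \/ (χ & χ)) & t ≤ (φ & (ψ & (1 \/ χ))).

0.64

χ & χ = max(0, 0.10 + 0.10 − 1) = max(0, -0.80) = 0.00
ψ \/ (χ & χ) = max(0.36, 0.00) = 0.36
So the left factor is ψ \/ (χ & χ) = 0.36.
1 \/ χ = max(1.00, 0.10) = 1.00
ψ & (1 \/ χ) = max(0, 0.36 + 1.00 − 1) = max(0, 0.36) = 0.36
φ & (ψ & (1 \/ χ)) = max(0, 0.30 + 0.36 − 1) = max(0, -0.34) = 0.00
So the right-hand bound is φ & (ψ & (1 \/ χ)) = 0.00.
The residuum of the Łukasiewicz t-norm gives the supremum: min(1, 1 − 0.36 + 0.00).
1 − 0.36 + 0.00 = 0.64, so t = min(1, 0.64) = 0.64.
Check: 0.36 & 0.64 = max(0, 0.00) = 0.00 ≤ 0.00.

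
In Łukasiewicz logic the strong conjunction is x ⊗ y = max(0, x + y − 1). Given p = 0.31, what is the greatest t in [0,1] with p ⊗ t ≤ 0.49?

1.00

The residuum of the Łukasiewicz t-norm gives the supremum: min(1, 1 − 0.31 + 0.49).
1 − 0.31 + 0.49 = 1.18, so t = min(1, 1.18) = 1.00.
Check: 0.31 ⊗ 1.00 = max(0, 0.31) = 0.31 ≤ 0.49.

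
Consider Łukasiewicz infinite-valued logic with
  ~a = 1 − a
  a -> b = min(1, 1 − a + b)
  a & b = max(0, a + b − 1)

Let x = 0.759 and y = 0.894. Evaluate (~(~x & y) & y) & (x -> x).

0.759

~x = 1 − 0.759 = 0.241
~x & y = max(0, 0.241 + 0.894 − 1) = max(0, 0.135) = 0.135
~(~x & y) = 1 − 0.135 = 0.865
~(~x & y) & y = max(0, 0.865 + 0.894 − 1) = max(0, 0.759) = 0.759
x -> x = min(1, 1 − 0.759 + 0.759) = min(1, 1.000) = 1.000
(~(~x & y) & y) & (x -> x) = max(0, 0.759 + 1.000 − 1) = max(0, 0.759) = 0.759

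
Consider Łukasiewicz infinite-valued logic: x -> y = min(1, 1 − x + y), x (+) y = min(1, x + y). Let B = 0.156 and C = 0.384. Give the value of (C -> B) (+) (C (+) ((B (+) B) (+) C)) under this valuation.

1.000

C -> B = min(1, 1 − 0.384 + 0.156) = min(1, 0.772) = 0.772
B (+) B = min(1, 0.156 + 0.156) = min(1, 0.312) = 0.312
(B (+) B) (+) C = min(1, 0.312 + 0.384) = min(1, 0.696) = 0.696
C (+) ((B (+) B) (+) C) = min(1, 0.384 + 0.696) = min(1, 1.080) = 1.000
(C -> B) (+) (C (+) ((B (+) B) (+) C)) = min(1, 0.772 + 1.000) = min(1, 1.772) = 1.000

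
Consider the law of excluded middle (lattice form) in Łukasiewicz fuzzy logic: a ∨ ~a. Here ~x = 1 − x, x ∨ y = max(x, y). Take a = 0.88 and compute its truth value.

~a = 1 − 0.88 = 0.12
a ∨ ~a = max(0.88, 0.12) = 0.88
(The value 0.88 < 1 shows this instance is not satisfied; not a Ł∞-tautology — its value is max(a, 1−a).)

0.88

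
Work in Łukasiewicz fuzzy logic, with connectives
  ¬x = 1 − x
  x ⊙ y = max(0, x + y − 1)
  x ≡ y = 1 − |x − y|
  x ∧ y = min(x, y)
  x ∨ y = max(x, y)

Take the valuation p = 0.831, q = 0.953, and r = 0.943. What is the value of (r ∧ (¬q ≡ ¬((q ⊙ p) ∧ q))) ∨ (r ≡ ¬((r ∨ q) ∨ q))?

0.831

¬q = 1 − 0.953 = 0.047
q ⊙ p = max(0, 0.953 + 0.831 − 1) = max(0, 0.784) = 0.784
(q ⊙ p) ∧ q = min(0.784, 0.953) = 0.784
¬((q ⊙ p) ∧ q) = 1 − 0.784 = 0.216
¬q ≡ ¬((q ⊙ p) ∧ q) = 1 − |0.047 − 0.216| = 1 − 0.169 = 0.831
r ∧ (¬q ≡ ¬((q ⊙ p) ∧ q)) = min(0.943, 0.831) = 0.831
r ∨ q = max(0.943, 0.953) = 0.953
(r ∨ q) ∨ q = max(0.953, 0.953) = 0.953
¬((r ∨ q) ∨ q) = 1 − 0.953 = 0.047
r ≡ ¬((r ∨ q) ∨ q) = 1 − |0.943 − 0.047| = 1 − 0.896 = 0.104
(r ∧ (¬q ≡ ¬((q ⊙ p) ∧ q))) ∨ (r ≡ ¬((r ∨ q) ∨ q)) = max(0.831, 0.104) = 0.831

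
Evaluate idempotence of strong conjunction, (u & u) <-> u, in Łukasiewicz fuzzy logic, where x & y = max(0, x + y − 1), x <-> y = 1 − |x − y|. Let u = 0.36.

0.64

u & u = max(0, 0.36 + 0.36 − 1) = max(0, -0.28) = 0.00
(u & u) <-> u = 1 − |0.00 − 0.36| = 1 − 0.36 = 0.64
(The value 0.64 < 1 shows this instance is not satisfied; fails in Ł∞ since a ⊗ a = max(0, 2a−1) ≠ a in general.)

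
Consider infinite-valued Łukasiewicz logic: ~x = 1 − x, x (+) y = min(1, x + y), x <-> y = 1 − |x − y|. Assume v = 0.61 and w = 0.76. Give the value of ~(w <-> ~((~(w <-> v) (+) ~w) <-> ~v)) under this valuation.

0.76

w <-> v = 1 − |0.76 − 0.61| = 1 − 0.15 = 0.85
~(w <-> v) = 1 − 0.85 = 0.15
~w = 1 − 0.76 = 0.24
~(w <-> v) (+) ~w = min(1, 0.15 + 0.24) = min(1, 0.39) = 0.39
~v = 1 − 0.61 = 0.39
(~(w <-> v) (+) ~w) <-> ~v = 1 − |0.39 − 0.39| = 1 − 0.00 = 1.00
~((~(w <-> v) (+) ~w) <-> ~v) = 1 − 1.00 = 0.00
w <-> ~((~(w <-> v) (+) ~w) <-> ~v) = 1 − |0.76 − 0.00| = 1 − 0.76 = 0.24
~(w <-> ~((~(w <-> v) (+) ~w) <-> ~v)) = 1 − 0.24 = 0.76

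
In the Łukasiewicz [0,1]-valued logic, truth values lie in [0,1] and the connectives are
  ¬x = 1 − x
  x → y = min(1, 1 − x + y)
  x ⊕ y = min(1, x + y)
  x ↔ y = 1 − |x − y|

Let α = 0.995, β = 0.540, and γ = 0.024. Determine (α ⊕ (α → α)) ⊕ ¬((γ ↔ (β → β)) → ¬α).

1.000

α → α = min(1, 1 − 0.995 + 0.995) = min(1, 1.000) = 1.000
α ⊕ (α → α) = min(1, 0.995 + 1.000) = min(1, 1.995) = 1.000
β → β = min(1, 1 − 0.540 + 0.540) = min(1, 1.000) = 1.000
γ ↔ (β → β) = 1 − |0.024 − 1.000| = 1 − 0.976 = 0.024
¬α = 1 − 0.995 = 0.005
(γ ↔ (β → β)) → ¬α = min(1, 1 − 0.024 + 0.005) = min(1, 0.981) = 0.981
¬((γ ↔ (β → β)) → ¬α) = 1 − 0.981 = 0.019
(α ⊕ (α → α)) ⊕ ¬((γ ↔ (β → β)) → ¬α) = min(1, 1.000 + 0.019) = min(1, 1.019) = 1.000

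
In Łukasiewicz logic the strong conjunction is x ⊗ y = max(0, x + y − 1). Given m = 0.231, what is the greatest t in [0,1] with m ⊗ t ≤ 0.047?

The residuum of the Łukasiewicz t-norm gives the supremum: min(1, 1 − 0.231 + 0.047).
1 − 0.231 + 0.047 = 0.816, so t = min(1, 0.816) = 0.816.
Check: 0.231 ⊗ 0.816 = max(0, 0.047) = 0.047 ≤ 0.047.

0.816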